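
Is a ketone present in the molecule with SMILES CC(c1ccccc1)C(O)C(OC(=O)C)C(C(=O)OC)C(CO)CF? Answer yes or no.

no

Taking each segment in turn:
  CH(C6H5): pendant –C6H5: benzene ring → arene.
  CH(OH): –OH on an sp³ carbon → alcohol (secondary).
  CH(OCOCH3): pendant –OC(=O)CH3: an acyloxy group → ester.
  CH(COOCH3): pendant –COOCH3: carbonyl C bonded to C and –OCH3 → ester.
  CH(CH2OH): pendant –CH2OH on an sp³ backbone C → alcohol.
  CH2F: halogen on an sp³ carbon → alkyl halide.
In each of CH(OCOCH3) and CH(COOCH3), the C=O is bonded to an –O–C group, which defines an ester, not a ketone.
The groups actually present are: alcohol, alkyl halide, arene, ester.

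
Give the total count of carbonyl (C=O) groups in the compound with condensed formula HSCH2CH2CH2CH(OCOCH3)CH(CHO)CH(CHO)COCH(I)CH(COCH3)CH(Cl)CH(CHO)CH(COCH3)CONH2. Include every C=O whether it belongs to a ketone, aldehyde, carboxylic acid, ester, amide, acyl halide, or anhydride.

8

CH(OCOCH3): ester, 1 C=O (running total 1).
CH(CHO): aldehyde, 1 C=O (running total 2).
CH(CHO): aldehyde, 1 C=O (running total 3).
CO: ketone, 1 C=O (running total 4).
CH(COCH3): ketone, 1 C=O (running total 5).
CH(CHO): aldehyde, 1 C=O (running total 6).
CH(COCH3): ketone, 1 C=O (running total 7).
CONH2: amide, 1 C=O (running total 8).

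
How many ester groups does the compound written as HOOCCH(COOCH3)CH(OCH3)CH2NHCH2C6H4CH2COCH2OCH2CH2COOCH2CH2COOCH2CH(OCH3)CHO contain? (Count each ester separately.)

3

Reading the structure from left to right:
  HOOC: –COOH: carbonyl C bonded to –OH and C → carboxylic acid (the –OH is not a separate alcohol).
  CH(COOCH3): pendant –COOCH3: carbonyl C bonded to C and –OCH3 → ester.
  CH(OCH3): pendant –OCH3: C–O–C with sp³ C, no adjacent C=O → ether.
  CH2NHCH2: C–N–C with sp³ carbons and no adjacent C=O → amine (secondary).
  C6H4: para-disubstituted benzene ring → arene.
  CO: –C(=O)– with carbon on both sides → ketone.
  CH2OCH2: C–O–C with sp³ carbons on both sides and no adjacent C=O → ether.
  CH2COOCH2: –C(=O)–O–C with C on the carbonyl side → ester.
  CH2COOCH2: –C(=O)–O–C with C on the carbonyl side → ester.
  CH(OCH3): pendant –OCH3: C–O–C with sp³ C, no adjacent C=O → ether.
  CHO: terminal –CHO: carbonyl C bonded to H and C → aldehyde.
Ester appears at: CH(COOCH3), CH2COOCH2, CH2COOCH2 → 3.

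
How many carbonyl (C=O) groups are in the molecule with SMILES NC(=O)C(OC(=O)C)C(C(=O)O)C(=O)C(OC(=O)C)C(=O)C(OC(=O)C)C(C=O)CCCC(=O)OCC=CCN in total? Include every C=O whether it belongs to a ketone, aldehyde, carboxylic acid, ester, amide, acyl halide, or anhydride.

H2NCO: amide, 1 C=O (running total 1).
CH(OCOCH3): ester, 1 C=O (running total 2).
CH(COOH): carboxylic acid, 1 C=O (running total 3).
CO: ketone, 1 C=O (running total 4).
CH(OCOCH3): ester, 1 C=O (running total 5).
CO: ketone, 1 C=O (running total 6).
CH(OCOCH3): ester, 1 C=O (running total 7).
CH(CHO): aldehyde, 1 C=O (running total 8).
CH2COOCH2: ester, 1 C=O (running total 9).

9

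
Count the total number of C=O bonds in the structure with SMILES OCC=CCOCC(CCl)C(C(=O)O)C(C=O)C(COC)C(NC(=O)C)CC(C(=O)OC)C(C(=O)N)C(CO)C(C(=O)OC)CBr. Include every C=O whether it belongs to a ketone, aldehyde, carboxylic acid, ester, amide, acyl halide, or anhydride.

6

CH(COOH): carboxylic acid, 1 C=O (running total 1).
CH(CHO): aldehyde, 1 C=O (running total 2).
CH(NHCOCH3): amide, 1 C=O (running total 3).
CH(COOCH3): ester, 1 C=O (running total 4).
CH(CONH2): amide, 1 C=O (running total 5).
CH(COOCH3): ester, 1 C=O (running total 6).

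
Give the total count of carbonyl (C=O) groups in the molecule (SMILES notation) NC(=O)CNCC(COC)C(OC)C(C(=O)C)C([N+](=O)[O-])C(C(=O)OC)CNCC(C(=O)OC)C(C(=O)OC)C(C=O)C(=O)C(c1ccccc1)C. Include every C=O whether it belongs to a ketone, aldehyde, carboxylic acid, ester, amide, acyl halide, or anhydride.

7

H2NCO: amide, 1 C=O (running total 1).
CH(COCH3): ketone, 1 C=O (running total 2).
CH(COOCH3): ester, 1 C=O (running total 3).
CH(COOCH3): ester, 1 C=O (running total 4).
CH(COOCH3): ester, 1 C=O (running total 5).
CH(CHO): aldehyde, 1 C=O (running total 6).
CO: ketone, 1 C=O (running total 7).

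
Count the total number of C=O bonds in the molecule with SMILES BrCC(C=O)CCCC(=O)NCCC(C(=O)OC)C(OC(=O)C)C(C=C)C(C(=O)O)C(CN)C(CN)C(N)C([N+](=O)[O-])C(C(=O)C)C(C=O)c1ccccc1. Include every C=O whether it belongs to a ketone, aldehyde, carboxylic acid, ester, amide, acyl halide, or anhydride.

CH(CHO): aldehyde, 1 C=O (running total 1).
CH2CONHCH2: amide, 1 C=O (running total 2).
CH(COOCH3): ester, 1 C=O (running total 3).
CH(OCOCH3): ester, 1 C=O (running total 4).
CH(COOH): carboxylic acid, 1 C=O (running total 5).
CH(COCH3): ketone, 1 C=O (running total 6).
CH(CHO): aldehyde, 1 C=O (running total 7).

7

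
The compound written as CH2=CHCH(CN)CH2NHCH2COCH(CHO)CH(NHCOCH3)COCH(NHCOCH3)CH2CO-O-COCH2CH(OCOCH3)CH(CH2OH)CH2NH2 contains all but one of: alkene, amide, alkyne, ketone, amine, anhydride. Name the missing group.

ketone: present (CO — –C(=O)– with carbon on both sides → ketone).
alkene: present (CH2=CH — C=C double bond → alkene).
anhydride: present (CH2CO-O-COCH2 — two acyl groups sharing one oxygen, –C(=O)–O–C(=O)– → anhydride).
amide: present (CH(NHCOCH3) — pendant –NHC(=O)CH3: N bonded to a carbonyl → amide (not amine)).
amine: present (CH2NHCH2 — C–N–C with sp³ carbons and no adjacent C=O → amine (secondary)).
alkyne: absent. In CH(CN), the triple bond is C≡N, not C≡C, so it is a nitrile.

alkyne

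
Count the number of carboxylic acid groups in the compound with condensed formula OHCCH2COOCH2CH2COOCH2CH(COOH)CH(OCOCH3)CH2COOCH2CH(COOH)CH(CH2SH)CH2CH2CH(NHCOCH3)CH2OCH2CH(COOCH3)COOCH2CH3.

2

Taking each segment in turn:
  OHC: terminal –CHO: carbonyl C bonded to H and C → aldehyde.
  CH2COOCH2: –C(=O)–O–C with C on the carbonyl side → ester.
  CH2COOCH2: –C(=O)–O–C with C on the carbonyl side → ester.
  CH(COOH): pendant –COOH: carbonyl C bonded to C and –OH → carboxylic acid.
  CH(OCOCH3): pendant –OC(=O)CH3: an acyloxy group → ester.
  CH2COOCH2: –C(=O)–O–C with C on the carbonyl side → ester.
  CH(COOH): pendant –COOH: carbonyl C bonded to C and –OH → carboxylic acid.
  CH(CH2SH): pendant –CH2SH → thiol.
  CH(NHCOCH3): pendant –NHC(=O)CH3: N bonded to a carbonyl → amide (not amine).
  CH2OCH2: C–O–C with sp³ carbons on both sides and no adjacent C=O → ether.
  CH(COOCH3): pendant –COOCH3: carbonyl C bonded to C and –OCH3 → ester.
  COOCH2CH3: –C(=O)OCH2CH3: carbonyl C bonded to C and to –OEt → ester.
Carboxylic acid appears at: CH(COOH), CH(COOH) → 2.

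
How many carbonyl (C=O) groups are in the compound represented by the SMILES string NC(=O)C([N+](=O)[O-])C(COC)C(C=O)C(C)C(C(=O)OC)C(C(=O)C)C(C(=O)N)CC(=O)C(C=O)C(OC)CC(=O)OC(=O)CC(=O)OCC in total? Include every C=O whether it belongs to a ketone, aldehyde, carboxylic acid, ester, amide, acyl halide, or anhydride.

10

H2NCO: amide, 1 C=O (running total 1).
CH(CHO): aldehyde, 1 C=O (running total 2).
CH(COOCH3): ester, 1 C=O (running total 3).
CH(COCH3): ketone, 1 C=O (running total 4).
CH(CONH2): amide, 1 C=O (running total 5).
CO: ketone, 1 C=O (running total 6).
CH(CHO): aldehyde, 1 C=O (running total 7).
CH2CO-O-COCH2: anhydride, 2 C=O (running total 9).
COOCH2CH3: ester, 1 C=O (running total 10).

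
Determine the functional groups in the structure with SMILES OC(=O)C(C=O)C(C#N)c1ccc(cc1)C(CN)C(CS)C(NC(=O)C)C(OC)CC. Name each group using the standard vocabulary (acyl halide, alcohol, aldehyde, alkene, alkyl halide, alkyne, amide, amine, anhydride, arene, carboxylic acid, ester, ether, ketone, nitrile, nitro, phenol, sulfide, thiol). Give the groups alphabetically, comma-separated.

Reading the structure from left to right:
  HOOC: –COOH: carbonyl C bonded to –OH and C → carboxylic acid (the –OH is not a separate alcohol).
  CH(CHO): pendant –CHO: carbonyl C bonded to C and H → aldehyde.
  CH(CN): pendant –C≡N: nitrile.
  C6H4: para-disubstituted benzene ring → arene.
  CH(CH2NH2): pendant –CH2NH2: N on sp³ C, no adjacent C=O → amine.
  CH(CH2SH): pendant –CH2SH → thiol.
  CH(NHCOCH3): pendant –NHC(=O)CH3: N bonded to a carbonyl → amide (not amine).
  CH(OCH3): pendant –OCH3: C–O–C with sp³ C, no adjacent C=O → ether.

aldehyde, amide, amine, arene, carboxylic acid, ether, nitrile, thiol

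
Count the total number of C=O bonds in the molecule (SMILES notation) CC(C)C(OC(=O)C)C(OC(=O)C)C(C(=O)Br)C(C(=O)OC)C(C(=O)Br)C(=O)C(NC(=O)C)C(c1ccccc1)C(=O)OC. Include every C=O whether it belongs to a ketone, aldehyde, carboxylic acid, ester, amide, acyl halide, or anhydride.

CH(OCOCH3): ester, 1 C=O (running total 1).
CH(OCOCH3): ester, 1 C=O (running total 2).
CH(COBr): acyl halide, 1 C=O (running total 3).
CH(COOCH3): ester, 1 C=O (running total 4).
CH(COBr): acyl halide, 1 C=O (running total 5).
CO: ketone, 1 C=O (running total 6).
CH(NHCOCH3): amide, 1 C=O (running total 7).
COOCH3: ester, 1 C=O (running total 8).

8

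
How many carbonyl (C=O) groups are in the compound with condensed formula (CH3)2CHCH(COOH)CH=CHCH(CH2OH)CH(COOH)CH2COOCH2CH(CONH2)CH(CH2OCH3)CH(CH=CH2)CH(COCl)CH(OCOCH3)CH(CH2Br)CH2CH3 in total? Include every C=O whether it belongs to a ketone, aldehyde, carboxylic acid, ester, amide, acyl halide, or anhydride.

6

CH(COOH): carboxylic acid, 1 C=O (running total 1).
CH(COOH): carboxylic acid, 1 C=O (running total 2).
CH2COOCH2: ester, 1 C=O (running total 3).
CH(CONH2): amide, 1 C=O (running total 4).
CH(COCl): acyl halide, 1 C=O (running total 5).
CH(OCOCH3): ester, 1 C=O (running total 6).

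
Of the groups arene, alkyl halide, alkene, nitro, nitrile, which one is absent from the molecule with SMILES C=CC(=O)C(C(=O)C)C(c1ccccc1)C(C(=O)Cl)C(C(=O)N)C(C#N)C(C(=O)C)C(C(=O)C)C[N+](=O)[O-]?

alkyl halide

nitro: present (CH2NO2 — –NO2 on carbon → nitro group).
nitrile: present (CH(CN) — pendant –C≡N: nitrile).
arene: present (CH(C6H5) — pendant –C6H5: benzene ring → arene).
alkene: present (CH2=CH — C=C double bond → alkene).
alkyl halide: absent. In CH(COCl), the halogen is on a carbonyl carbon, which makes it an acyl halide, not an alkyl halide.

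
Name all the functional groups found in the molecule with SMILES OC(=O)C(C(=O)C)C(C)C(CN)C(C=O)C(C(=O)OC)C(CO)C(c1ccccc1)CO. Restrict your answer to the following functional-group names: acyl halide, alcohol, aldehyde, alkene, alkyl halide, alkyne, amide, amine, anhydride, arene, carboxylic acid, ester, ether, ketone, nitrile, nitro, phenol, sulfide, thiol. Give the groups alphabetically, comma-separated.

alcohol, aldehyde, amine, arene, carboxylic acid, ester, ketone

Reading the structure from left to right:
  HOOC: –COOH: carbonyl C bonded to –OH and C → carboxylic acid (the –OH is not a separate alcohol).
  CH(COCH3): pendant –COCH3: carbonyl C bonded to two carbons → ketone.
  CH(CH2NH2): pendant –CH2NH2: N on sp³ C, no adjacent C=O → amine.
  CH(CHO): pendant –CHO: carbonyl C bonded to C and H → aldehyde.
  CH(COOCH3): pendant –COOCH3: carbonyl C bonded to C and –OCH3 → ester.
  CH(CH2OH): pendant –CH2OH on an sp³ backbone C → alcohol.
  CH(C6H5): pendant –C6H5: benzene ring → arene.
  CH2OH: –OH on an sp³ carbon → alcohol.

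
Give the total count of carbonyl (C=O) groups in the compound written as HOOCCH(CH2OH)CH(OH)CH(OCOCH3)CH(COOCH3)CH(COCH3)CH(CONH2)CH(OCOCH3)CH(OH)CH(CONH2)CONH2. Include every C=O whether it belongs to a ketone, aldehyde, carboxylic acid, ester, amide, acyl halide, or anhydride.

8

HOOC: carboxylic acid, 1 C=O (running total 1).
CH(OCOCH3): ester, 1 C=O (running total 2).
CH(COOCH3): ester, 1 C=O (running total 3).
CH(COCH3): ketone, 1 C=O (running total 4).
CH(CONH2): amide, 1 C=O (running total 5).
CH(OCOCH3): ester, 1 C=O (running total 6).
CH(CONH2): amide, 1 C=O (running total 7).
CONH2: amide, 1 C=O (running total 8).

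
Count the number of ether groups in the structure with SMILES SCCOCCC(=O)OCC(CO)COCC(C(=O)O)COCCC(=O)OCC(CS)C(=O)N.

Reading the structure from left to right:
  HSCH2: –SH on an sp³ carbon → thiol.
  CH2OCH2: C–O–C with sp³ carbons on both sides and no adjacent C=O → ether.
  CH2COOCH2: –C(=O)–O–C with C on the carbonyl side → ester.
  CH(CH2OH): pendant –CH2OH on an sp³ backbone C → alcohol.
  CH2OCH2: C–O–C with sp³ carbons on both sides and no adjacent C=O → ether.
  CH(COOH): pendant –COOH: carbonyl C bonded to C and –OH → carboxylic acid.
  CH2OCH2: C–O–C with sp³ carbons on both sides and no adjacent C=O → ether.
  CH2COOCH2: –C(=O)–O–C with C on the carbonyl side → ester.
  CH(CH2SH): pendant –CH2SH → thiol.
  CONH2: –C(=O)NH2: carbonyl C bonded to C and to N → amide (the N is not a separate amine).
Ether appears at: CH2OCH2, CH2OCH2, CH2OCH2 → 3.

3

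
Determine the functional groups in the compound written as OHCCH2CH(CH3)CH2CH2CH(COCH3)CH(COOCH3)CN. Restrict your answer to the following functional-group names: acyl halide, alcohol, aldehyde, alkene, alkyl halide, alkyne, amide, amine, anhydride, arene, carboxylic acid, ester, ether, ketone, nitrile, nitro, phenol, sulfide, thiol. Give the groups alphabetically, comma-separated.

aldehyde, ester, ketone, nitrile

terminal –CHO: carbonyl C bonded to H and C → aldehyde.
pendant –COCH3: carbonyl C bonded to two carbons → ketone.
pendant –COOCH3: carbonyl C bonded to C and –OCH3 → ester.
–C≡N: carbon triple-bonded to nitrogen → nitrile.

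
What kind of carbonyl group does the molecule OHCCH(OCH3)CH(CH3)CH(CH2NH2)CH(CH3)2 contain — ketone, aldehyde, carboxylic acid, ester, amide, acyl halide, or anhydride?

The carbonyl is in the OHC segment: terminal –CHO: carbonyl C bonded to H and C → aldehyde.

aldehyde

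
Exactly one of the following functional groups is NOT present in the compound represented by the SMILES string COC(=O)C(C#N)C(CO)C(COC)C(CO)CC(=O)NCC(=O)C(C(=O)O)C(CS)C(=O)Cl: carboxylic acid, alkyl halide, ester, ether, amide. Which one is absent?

alkyl halide

carboxylic acid: present (CH(COOH) — pendant –COOH: carbonyl C bonded to C and –OH → carboxylic acid).
amide: present (CH2CONHCH2 — –C(=O)–N– linkage → amide (the N is not an amine)).
ether: present (CH(CH2OCH3) — pendant –CH2OCH3: C–O–C linkage → ether).
ester: present (CH3OOC — CH3O–C(=O)–: carbonyl C bonded to C and to –OCH3 → ester (not ketone + ether)).
alkyl halide: absent. In COCl, the halogen is on a carbonyl carbon, which makes it an acyl halide, not an alkyl halide.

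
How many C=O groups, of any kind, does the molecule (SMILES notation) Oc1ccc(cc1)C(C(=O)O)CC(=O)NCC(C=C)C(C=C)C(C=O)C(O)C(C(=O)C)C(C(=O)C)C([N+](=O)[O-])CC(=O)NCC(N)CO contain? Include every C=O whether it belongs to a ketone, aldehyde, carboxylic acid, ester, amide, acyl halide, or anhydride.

CH(COOH): carboxylic acid, 1 C=O (running total 1).
CH2CONHCH2: amide, 1 C=O (running total 2).
CH(CHO): aldehyde, 1 C=O (running total 3).
CH(COCH3): ketone, 1 C=O (running total 4).
CH(COCH3): ketone, 1 C=O (running total 5).
CH2CONHCH2: amide, 1 C=O (running total 6).

6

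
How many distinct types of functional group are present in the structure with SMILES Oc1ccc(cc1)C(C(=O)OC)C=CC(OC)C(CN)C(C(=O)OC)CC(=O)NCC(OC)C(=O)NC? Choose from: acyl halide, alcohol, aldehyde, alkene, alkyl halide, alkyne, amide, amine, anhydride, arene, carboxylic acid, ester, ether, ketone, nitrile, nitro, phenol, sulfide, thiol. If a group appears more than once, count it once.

–OH attached directly to an aromatic ring → phenol (not alcohol); the ring itself is an arene.
pendant –COOCH3: carbonyl C bonded to C and –OCH3 → ester.
C=C double bond → alkene.
pendant –OCH3: C–O–C with sp³ C, no adjacent C=O → ether.
pendant –CH2NH2: N on sp³ C, no adjacent C=O → amine.
pendant –COOCH3: carbonyl C bonded to C and –OCH3 → ester.
–C(=O)–N– linkage → amide (the N is not an amine).
pendant –OCH3: C–O–C with sp³ C, no adjacent C=O → ether.
–C(=O)NHCH3: carbonyl C bonded to C and to N → amide (the N is not an amine).
Distinct types present: alkene, amide, amine, arene, ester, ether, phenol.

7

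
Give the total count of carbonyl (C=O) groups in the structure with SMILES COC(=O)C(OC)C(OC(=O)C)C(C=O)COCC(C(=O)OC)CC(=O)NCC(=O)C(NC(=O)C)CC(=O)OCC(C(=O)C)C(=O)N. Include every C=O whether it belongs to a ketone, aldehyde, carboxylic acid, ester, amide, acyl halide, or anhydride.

10

CH3OOC: ester, 1 C=O (running total 1).
CH(OCOCH3): ester, 1 C=O (running total 2).
CH(CHO): aldehyde, 1 C=O (running total 3).
CH(COOCH3): ester, 1 C=O (running total 4).
CH2CONHCH2: amide, 1 C=O (running total 5).
CO: ketone, 1 C=O (running total 6).
CH(NHCOCH3): amide, 1 C=O (running total 7).
CH2COOCH2: ester, 1 C=O (running total 8).
CH(COCH3): ketone, 1 C=O (running total 9).
CONH2: amide, 1 C=O (running total 10).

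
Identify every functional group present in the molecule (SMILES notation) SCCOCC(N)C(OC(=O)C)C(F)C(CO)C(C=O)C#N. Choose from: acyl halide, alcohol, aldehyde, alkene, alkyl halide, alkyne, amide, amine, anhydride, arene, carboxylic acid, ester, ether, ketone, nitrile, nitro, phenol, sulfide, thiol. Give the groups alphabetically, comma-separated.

Reading the structure from left to right:
  HSCH2: –SH on an sp³ carbon → thiol.
  CH2OCH2: C–O–C with sp³ carbons on both sides and no adjacent C=O → ether.
  CH(NH2): –NH2 on an sp³ carbon with no adjacent C=O → amine.
  CH(OCOCH3): pendant –OC(=O)CH3: an acyloxy group → ester.
  CH(F): halogen on an sp³ carbon → alkyl halide.
  CH(CH2OH): pendant –CH2OH on an sp³ backbone C → alcohol.
  CH(CHO): pendant –CHO: carbonyl C bonded to C and H → aldehyde.
  CN: –C≡N: carbon triple-bonded to nitrogen → nitrile.

alcohol, aldehyde, alkyl halide, amine, ester, ether, nitrile, thiol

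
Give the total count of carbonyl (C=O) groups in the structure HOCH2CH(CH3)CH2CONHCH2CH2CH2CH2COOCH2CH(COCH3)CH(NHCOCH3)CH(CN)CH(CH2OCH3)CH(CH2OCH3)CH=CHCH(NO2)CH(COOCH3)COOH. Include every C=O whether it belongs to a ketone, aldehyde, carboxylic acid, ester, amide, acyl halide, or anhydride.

6

CH2CONHCH2: amide, 1 C=O (running total 1).
CH2COOCH2: ester, 1 C=O (running total 2).
CH(COCH3): ketone, 1 C=O (running total 3).
CH(NHCOCH3): amide, 1 C=O (running total 4).
CH(COOCH3): ester, 1 C=O (running total 5).
COOH: carboxylic acid, 1 C=O (running total 6).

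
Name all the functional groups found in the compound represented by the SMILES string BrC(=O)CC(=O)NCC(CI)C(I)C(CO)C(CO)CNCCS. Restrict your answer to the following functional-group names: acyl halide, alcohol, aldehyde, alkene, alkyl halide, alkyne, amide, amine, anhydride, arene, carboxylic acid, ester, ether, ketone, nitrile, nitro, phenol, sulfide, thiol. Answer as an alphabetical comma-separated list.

Reading the structure from left to right:
  BrCO: –C(=O)Br: carbonyl C bonded to C and to a halogen → acyl halide (not alkyl halide).
  CH2CONHCH2: –C(=O)–N– linkage → amide (the N is not an amine).
  CH(CH2I): pendant –CH2X: halogen on sp³ carbon → alkyl halide.
  CH(I): halogen on an sp³ carbon → alkyl halide.
  CH(CH2OH): pendant –CH2OH on an sp³ backbone C → alcohol.
  CH(CH2OH): pendant –CH2OH on an sp³ backbone C → alcohol.
  CH2NHCH2: C–N–C with sp³ carbons and no adjacent C=O → amine (secondary).
  CH2SH: –SH on an sp³ carbon → thiol.

acyl halide, alcohol, alkyl halide, amide, amine, thiol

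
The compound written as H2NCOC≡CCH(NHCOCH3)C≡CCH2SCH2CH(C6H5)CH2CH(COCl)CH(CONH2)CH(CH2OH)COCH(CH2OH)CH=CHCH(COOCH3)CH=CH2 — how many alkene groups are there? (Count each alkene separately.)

2

–C(=O)NH2: carbonyl C bonded to C and to N → amide (the N is not a separate amine).
C≡C triple bond → alkyne.
pendant –NHC(=O)CH3: N bonded to a carbonyl → amide (not amine).
C≡C triple bond → alkyne.
C–S–C linkage → sulfide (thioether).
pendant –C6H5: benzene ring → arene.
pendant –C(=O)X: carbonyl C bonded to C and halogen → acyl halide.
pendant –CONH2: carbonyl C bonded to C and N → amide.
pendant –CH2OH on an sp³ backbone C → alcohol.
–C(=O)– with carbon on both sides → ketone.
pendant –CH2OH on an sp³ backbone C → alcohol.
C=C double bond → alkene.
pendant –COOCH3: carbonyl C bonded to C and –OCH3 → ester.
C=C double bond → alkene.
Alkene appears at: CH=CH, CH=CH2 → 2.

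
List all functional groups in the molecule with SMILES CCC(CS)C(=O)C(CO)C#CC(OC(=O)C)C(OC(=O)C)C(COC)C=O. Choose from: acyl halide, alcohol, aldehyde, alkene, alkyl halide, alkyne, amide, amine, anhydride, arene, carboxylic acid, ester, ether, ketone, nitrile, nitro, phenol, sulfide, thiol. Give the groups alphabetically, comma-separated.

pendant –CH2SH → thiol.
–C(=O)– with carbon on both sides → ketone.
pendant –CH2OH on an sp³ backbone C → alcohol.
C≡C triple bond → alkyne.
pendant –OC(=O)CH3: an acyloxy group → ester.
pendant –OC(=O)CH3: an acyloxy group → ester.
pendant –CH2OCH3: C–O–C linkage → ether.
terminal –CHO: carbonyl C bonded to H and C → aldehyde.

alcohol, aldehyde, alkyne, ester, ether, ketone, thiol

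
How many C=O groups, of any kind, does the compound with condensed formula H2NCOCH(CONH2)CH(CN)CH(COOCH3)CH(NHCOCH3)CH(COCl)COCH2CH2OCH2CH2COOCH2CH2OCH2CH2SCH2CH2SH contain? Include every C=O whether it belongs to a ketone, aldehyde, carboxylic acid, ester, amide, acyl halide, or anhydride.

7

H2NCO: amide, 1 C=O (running total 1).
CH(CONH2): amide, 1 C=O (running total 2).
CH(COOCH3): ester, 1 C=O (running total 3).
CH(NHCOCH3): amide, 1 C=O (running total 4).
CH(COCl): acyl halide, 1 C=O (running total 5).
CO: ketone, 1 C=O (running total 6).
CH2COOCH2: ester, 1 C=O (running total 7).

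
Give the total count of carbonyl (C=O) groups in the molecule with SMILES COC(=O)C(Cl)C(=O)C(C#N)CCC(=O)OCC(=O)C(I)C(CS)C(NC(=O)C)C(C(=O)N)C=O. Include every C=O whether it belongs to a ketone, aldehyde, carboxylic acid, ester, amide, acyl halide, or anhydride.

CH3OOC: ester, 1 C=O (running total 1).
CO: ketone, 1 C=O (running total 2).
CH2COOCH2: ester, 1 C=O (running total 3).
CO: ketone, 1 C=O (running total 4).
CH(NHCOCH3): amide, 1 C=O (running total 5).
CH(CONH2): amide, 1 C=O (running total 6).
CHO: aldehyde, 1 C=O (running total 7).

7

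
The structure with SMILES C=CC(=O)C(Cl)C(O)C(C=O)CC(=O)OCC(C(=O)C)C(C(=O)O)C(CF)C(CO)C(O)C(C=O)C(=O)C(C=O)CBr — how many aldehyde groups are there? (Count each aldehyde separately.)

C=C double bond → alkene.
–C(=O)– with carbon on both sides → ketone.
halogen on an sp³ carbon → alkyl halide.
–OH on an sp³ carbon → alcohol (secondary).
pendant –CHO: carbonyl C bonded to C and H → aldehyde.
–C(=O)–O–C with C on the carbonyl side → ester.
pendant –COCH3: carbonyl C bonded to two carbons → ketone.
pendant –COOH: carbonyl C bonded to C and –OH → carboxylic acid.
pendant –CH2X: halogen on sp³ carbon → alkyl halide.
pendant –CH2OH on an sp³ backbone C → alcohol.
–OH on an sp³ carbon → alcohol (secondary).
pendant –CHO: carbonyl C bonded to C and H → aldehyde.
–C(=O)– with carbon on both sides → ketone.
pendant –CHO: carbonyl C bonded to C and H → aldehyde.
halogen on an sp³ carbon → alkyl halide.
Aldehyde appears at: CH(CHO), CH(CHO), CH(CHO) → 3.

3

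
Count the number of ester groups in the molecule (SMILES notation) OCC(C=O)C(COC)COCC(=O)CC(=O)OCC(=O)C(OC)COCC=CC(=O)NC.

1

HO– on an sp³ carbon → alcohol.
pendant –CHO: carbonyl C bonded to C and H → aldehyde.
pendant –CH2OCH3: C–O–C linkage → ether.
C–O–C with sp³ carbons on both sides and no adjacent C=O → ether.
–C(=O)– with carbon on both sides → ketone.
–C(=O)–O–C with C on the carbonyl side → ester.
–C(=O)– with carbon on both sides → ketone.
pendant –OCH3: C–O–C with sp³ C, no adjacent C=O → ether.
C–O–C with sp³ carbons on both sides and no adjacent C=O → ether.
C=C double bond → alkene.
–C(=O)NHCH3: carbonyl C bonded to C and to N → amide (the N is not an amine).
Ester appears at: CH2COOCH2 → 1.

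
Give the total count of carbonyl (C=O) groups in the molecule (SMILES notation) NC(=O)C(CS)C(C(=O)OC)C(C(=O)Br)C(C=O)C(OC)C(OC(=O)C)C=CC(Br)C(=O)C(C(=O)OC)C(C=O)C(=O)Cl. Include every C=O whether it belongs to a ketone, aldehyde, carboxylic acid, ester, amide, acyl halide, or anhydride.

H2NCO: amide, 1 C=O (running total 1).
CH(COOCH3): ester, 1 C=O (running total 2).
CH(COBr): acyl halide, 1 C=O (running total 3).
CH(CHO): aldehyde, 1 C=O (running total 4).
CH(OCOCH3): ester, 1 C=O (running total 5).
CO: ketone, 1 C=O (running total 6).
CH(COOCH3): ester, 1 C=O (running total 7).
CH(CHO): aldehyde, 1 C=O (running total 8).
COCl: acyl halide, 1 C=O (running total 9).

9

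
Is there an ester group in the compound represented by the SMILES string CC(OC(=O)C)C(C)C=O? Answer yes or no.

pendant –OC(=O)CH3: an acyloxy group → ester.
terminal –CHO: carbonyl C bonded to H and C → aldehyde.
The CH(OCOCH3) segment supplies the ester: pendant –OC(=O)CH3: an acyloxy group → ester.

yes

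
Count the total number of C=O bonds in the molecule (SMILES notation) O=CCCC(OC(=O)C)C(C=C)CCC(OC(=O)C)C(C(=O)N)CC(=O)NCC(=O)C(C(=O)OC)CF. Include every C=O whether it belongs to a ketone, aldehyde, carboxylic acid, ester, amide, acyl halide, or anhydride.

OHC: aldehyde, 1 C=O (running total 1).
CH(OCOCH3): ester, 1 C=O (running total 2).
CH(OCOCH3): ester, 1 C=O (running total 3).
CH(CONH2): amide, 1 C=O (running total 4).
CH2CONHCH2: amide, 1 C=O (running total 5).
CO: ketone, 1 C=O (running total 6).
CH(COOCH3): ester, 1 C=O (running total 7).

7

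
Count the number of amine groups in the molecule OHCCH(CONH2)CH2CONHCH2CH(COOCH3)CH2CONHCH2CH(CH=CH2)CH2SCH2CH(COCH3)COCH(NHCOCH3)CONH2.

0

Reading the structure from left to right:
  OHC: terminal –CHO: carbonyl C bonded to H and C → aldehyde.
  CH(CONH2): pendant –CONH2: carbonyl C bonded to C and N → amide.
  CH2CONHCH2: –C(=O)–N– linkage → amide (the N is not an amine).
  CH(COOCH3): pendant –COOCH3: carbonyl C bonded to C and –OCH3 → ester.
  CH2CONHCH2: –C(=O)–N– linkage → amide (the N is not an amine).
  CH(CH=CH2): pendant –CH=CH2: C=C double bond → alkene.
  CH2SCH2: C–S–C linkage → sulfide (thioether).
  CH(COCH3): pendant –COCH3: carbonyl C bonded to two carbons → ketone.
  CO: –C(=O)– with carbon on both sides → ketone.
  CH(NHCOCH3): pendant –NHC(=O)CH3: N bonded to a carbonyl → amide (not amine).
  CONH2: –C(=O)NH2: carbonyl C bonded to C and to N → amide (the N is not a separate amine).
No segment is a amine: CH(CONH2) is amide, not amine; CH2CONHCH2 is amide, not amine; CH2CONHCH2 is amide, not amine. → 0.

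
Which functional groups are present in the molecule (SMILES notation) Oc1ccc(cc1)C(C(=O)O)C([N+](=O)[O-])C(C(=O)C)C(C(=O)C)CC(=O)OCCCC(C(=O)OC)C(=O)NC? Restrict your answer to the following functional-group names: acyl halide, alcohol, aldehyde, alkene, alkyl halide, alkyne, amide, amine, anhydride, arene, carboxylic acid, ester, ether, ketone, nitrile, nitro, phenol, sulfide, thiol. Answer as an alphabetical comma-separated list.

Working along the chain:
  HOC6H4: –OH attached directly to an aromatic ring → phenol (not alcohol); the ring itself is an arene.
  CH(COOH): pendant –COOH: carbonyl C bonded to C and –OH → carboxylic acid.
  CH(NO2): –NO2 on an sp³ carbon → nitro (the N=O is not a carbonyl).
  CH(COCH3): pendant –COCH3: carbonyl C bonded to two carbons → ketone.
  CH(COCH3): pendant –COCH3: carbonyl C bonded to two carbons → ketone.
  CH2COOCH2: –C(=O)–O–C with C on the carbonyl side → ester.
  CH(COOCH3): pendant –COOCH3: carbonyl C bonded to C and –OCH3 → ester.
  CONHCH3: –C(=O)NHCH3: carbonyl C bonded to C and to N → amide (the N is not an amine).

amide, arene, carboxylic acid, ester, ketone, nitro, phenol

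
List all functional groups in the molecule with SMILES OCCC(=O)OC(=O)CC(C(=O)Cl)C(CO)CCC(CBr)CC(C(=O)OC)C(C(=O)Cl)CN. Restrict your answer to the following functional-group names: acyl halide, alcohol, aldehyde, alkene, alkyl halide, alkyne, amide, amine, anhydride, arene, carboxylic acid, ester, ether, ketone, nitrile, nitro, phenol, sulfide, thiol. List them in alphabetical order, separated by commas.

acyl halide, alcohol, alkyl halide, amine, anhydride, ester

Working along the chain:
  HOCH2: HO– on an sp³ carbon → alcohol.
  CH2CO-O-COCH2: two acyl groups sharing one oxygen, –C(=O)–O–C(=O)– → anhydride.
  CH(COCl): pendant –C(=O)X: carbonyl C bonded to C and halogen → acyl halide.
  CH(CH2OH): pendant –CH2OH on an sp³ backbone C → alcohol.
  CH(CH2Br): pendant –CH2X: halogen on sp³ carbon → alkyl halide.
  CH(COOCH3): pendant –COOCH3: carbonyl C bonded to C and –OCH3 → ester.
  CH(COCl): pendant –C(=O)X: carbonyl C bonded to C and halogen → acyl halide.
  CH2NH2: –NH2 on an sp³ carbon with no adjacent C=O → amine.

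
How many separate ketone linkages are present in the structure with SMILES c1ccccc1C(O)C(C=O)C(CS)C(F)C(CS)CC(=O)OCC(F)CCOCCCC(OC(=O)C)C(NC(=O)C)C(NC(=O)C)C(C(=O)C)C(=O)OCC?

1

Taking each segment in turn:
  C6H5: C6H5– phenyl ring → arene.
  CH(OH): –OH on an sp³ carbon → alcohol (secondary).
  CH(CHO): pendant –CHO: carbonyl C bonded to C and H → aldehyde.
  CH(CH2SH): pendant –CH2SH → thiol.
  CH(F): halogen on an sp³ carbon → alkyl halide.
  CH(CH2SH): pendant –CH2SH → thiol.
  CH2COOCH2: –C(=O)–O–C with C on the carbonyl side → ester.
  CH(F): halogen on an sp³ carbon → alkyl halide.
  CH2OCH2: C–O–C with sp³ carbons on both sides and no adjacent C=O → ether.
  CH(OCOCH3): pendant –OC(=O)CH3: an acyloxy group → ester.
  CH(NHCOCH3): pendant –NHC(=O)CH3: N bonded to a carbonyl → amide (not amine).
  CH(NHCOCH3): pendant –NHC(=O)CH3: N bonded to a carbonyl → amide (not amine).
  CH(COCH3): pendant –COCH3: carbonyl C bonded to two carbons → ketone.
  COOCH2CH3: –C(=O)OCH2CH3: carbonyl C bonded to C and to –OEt → ester.
Ketone appears at: CH(COCH3) → 1.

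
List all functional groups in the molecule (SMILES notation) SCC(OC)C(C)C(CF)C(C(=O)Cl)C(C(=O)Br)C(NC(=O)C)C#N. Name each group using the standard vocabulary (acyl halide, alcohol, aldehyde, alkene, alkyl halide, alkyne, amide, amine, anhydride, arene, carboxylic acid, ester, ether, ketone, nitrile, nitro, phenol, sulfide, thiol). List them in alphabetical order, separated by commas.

acyl halide, alkyl halide, amide, ether, nitrile, thiol

Reading the structure from left to right:
  HSCH2: –SH on an sp³ carbon → thiol.
  CH(OCH3): pendant –OCH3: C–O–C with sp³ C, no adjacent C=O → ether.
  CH(CH2F): pendant –CH2X: halogen on sp³ carbon → alkyl halide.
  CH(COCl): pendant –C(=O)X: carbonyl C bonded to C and halogen → acyl halide.
  CH(COBr): pendant –C(=O)X: carbonyl C bonded to C and halogen → acyl halide.
  CH(NHCOCH3): pendant –NHC(=O)CH3: N bonded to a carbonyl → amide (not amine).
  CN: –C≡N: carbon triple-bonded to nitrogen → nitrile.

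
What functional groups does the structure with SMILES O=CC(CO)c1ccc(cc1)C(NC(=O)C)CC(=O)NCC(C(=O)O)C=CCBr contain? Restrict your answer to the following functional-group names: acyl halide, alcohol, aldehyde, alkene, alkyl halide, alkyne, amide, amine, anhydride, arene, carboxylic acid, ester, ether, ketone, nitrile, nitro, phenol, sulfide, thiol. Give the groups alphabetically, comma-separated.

Working along the chain:
  OHC: terminal –CHO: carbonyl C bonded to H and C → aldehyde.
  CH(CH2OH): pendant –CH2OH on an sp³ backbone C → alcohol.
  C6H4: para-disubstituted benzene ring → arene.
  CH(NHCOCH3): pendant –NHC(=O)CH3: N bonded to a carbonyl → amide (not amine).
  CH2CONHCH2: –C(=O)–N– linkage → amide (the N is not an amine).
  CH(COOH): pendant –COOH: carbonyl C bonded to C and –OH → carboxylic acid.
  CH=CH: C=C double bond → alkene.
  CH2Br: halogen on an sp³ carbon → alkyl halide.

alcohol, aldehyde, alkene, alkyl halide, amide, arene, carboxylic acid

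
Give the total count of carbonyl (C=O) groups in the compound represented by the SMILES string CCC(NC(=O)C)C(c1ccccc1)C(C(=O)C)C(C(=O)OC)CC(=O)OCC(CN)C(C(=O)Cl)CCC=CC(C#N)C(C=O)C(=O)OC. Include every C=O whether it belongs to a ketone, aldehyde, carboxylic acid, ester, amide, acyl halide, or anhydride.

CH(NHCOCH3): amide, 1 C=O (running total 1).
CH(COCH3): ketone, 1 C=O (running total 2).
CH(COOCH3): ester, 1 C=O (running total 3).
CH2COOCH2: ester, 1 C=O (running total 4).
CH(COCl): acyl halide, 1 C=O (running total 5).
CH(CHO): aldehyde, 1 C=O (running total 6).
COOCH3: ester, 1 C=O (running total 7).

7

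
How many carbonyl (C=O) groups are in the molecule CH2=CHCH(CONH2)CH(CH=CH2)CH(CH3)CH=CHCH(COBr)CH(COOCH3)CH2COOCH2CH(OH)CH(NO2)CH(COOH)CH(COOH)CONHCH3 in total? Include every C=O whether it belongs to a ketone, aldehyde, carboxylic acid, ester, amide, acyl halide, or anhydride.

7

CH(CONH2): amide, 1 C=O (running total 1).
CH(COBr): acyl halide, 1 C=O (running total 2).
CH(COOCH3): ester, 1 C=O (running total 3).
CH2COOCH2: ester, 1 C=O (running total 4).
CH(COOH): carboxylic acid, 1 C=O (running total 5).
CH(COOH): carboxylic acid, 1 C=O (running total 6).
CONHCH3: amide, 1 C=O (running total 7).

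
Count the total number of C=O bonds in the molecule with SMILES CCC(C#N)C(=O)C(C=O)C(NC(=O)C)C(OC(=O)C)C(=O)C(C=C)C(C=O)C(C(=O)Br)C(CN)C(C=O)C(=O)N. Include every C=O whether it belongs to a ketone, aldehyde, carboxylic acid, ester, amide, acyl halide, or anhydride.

CO: ketone, 1 C=O (running total 1).
CH(CHO): aldehyde, 1 C=O (running total 2).
CH(NHCOCH3): amide, 1 C=O (running total 3).
CH(OCOCH3): ester, 1 C=O (running total 4).
CO: ketone, 1 C=O (running total 5).
CH(CHO): aldehyde, 1 C=O (running total 6).
CH(COBr): acyl halide, 1 C=O (running total 7).
CH(CHO): aldehyde, 1 C=O (running total 8).
CONH2: amide, 1 C=O (running total 9).

9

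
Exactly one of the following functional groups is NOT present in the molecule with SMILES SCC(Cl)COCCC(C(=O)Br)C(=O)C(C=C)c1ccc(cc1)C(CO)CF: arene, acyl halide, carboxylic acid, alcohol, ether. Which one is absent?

carboxylic acid

alcohol: present (CH(CH2OH) — pendant –CH2OH on an sp³ backbone C → alcohol).
acyl halide: present (CH(COBr) — pendant –C(=O)X: carbonyl C bonded to C and halogen → acyl halide).
ether: present (CH2OCH2 — C–O–C with sp³ carbons on both sides and no adjacent C=O → ether).
arene: present (C6H4 — para-disubstituted benzene ring → arene).
carboxylic acid: no segment matches this pattern.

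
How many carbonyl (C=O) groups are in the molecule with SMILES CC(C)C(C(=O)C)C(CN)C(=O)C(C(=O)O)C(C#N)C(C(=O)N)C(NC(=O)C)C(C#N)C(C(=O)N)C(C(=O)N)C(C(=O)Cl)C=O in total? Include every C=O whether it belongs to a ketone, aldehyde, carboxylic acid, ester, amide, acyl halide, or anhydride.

9

CH(COCH3): ketone, 1 C=O (running total 1).
CO: ketone, 1 C=O (running total 2).
CH(COOH): carboxylic acid, 1 C=O (running total 3).
CH(CONH2): amide, 1 C=O (running total 4).
CH(NHCOCH3): amide, 1 C=O (running total 5).
CH(CONH2): amide, 1 C=O (running total 6).
CH(CONH2): amide, 1 C=O (running total 7).
CH(COCl): acyl halide, 1 C=O (running total 8).
CHO: aldehyde, 1 C=O (running total 9).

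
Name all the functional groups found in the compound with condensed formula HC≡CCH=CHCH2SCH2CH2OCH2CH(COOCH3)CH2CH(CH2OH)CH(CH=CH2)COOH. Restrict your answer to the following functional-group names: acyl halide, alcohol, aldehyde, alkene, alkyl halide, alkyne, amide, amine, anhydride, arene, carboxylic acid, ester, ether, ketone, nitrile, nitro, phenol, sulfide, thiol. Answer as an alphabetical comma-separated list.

Working along the chain:
  HC≡C: C≡C triple bond → alkyne.
  CH=CH: C=C double bond → alkene.
  CH2SCH2: C–S–C linkage → sulfide (thioether).
  CH2OCH2: C–O–C with sp³ carbons on both sides and no adjacent C=O → ether.
  CH(COOCH3): pendant –COOCH3: carbonyl C bonded to C and –OCH3 → ester.
  CH(CH2OH): pendant –CH2OH on an sp³ backbone C → alcohol.
  CH(CH=CH2): pendant –CH=CH2: C=C double bond → alkene.
  COOH: –COOH: carbonyl C bonded to –OH and C → carboxylic acid (the –OH is not a separate alcohol).

alcohol, alkene, alkyne, carboxylic acid, ester, ether, sulfide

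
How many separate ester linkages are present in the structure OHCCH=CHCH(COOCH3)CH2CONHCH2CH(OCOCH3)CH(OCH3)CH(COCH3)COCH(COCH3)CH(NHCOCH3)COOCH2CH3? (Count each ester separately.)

3

Reading the structure from left to right:
  OHC: terminal –CHO: carbonyl C bonded to H and C → aldehyde.
  CH=CH: C=C double bond → alkene.
  CH(COOCH3): pendant –COOCH3: carbonyl C bonded to C and –OCH3 → ester.
  CH2CONHCH2: –C(=O)–N– linkage → amide (the N is not an amine).
  CH(OCOCH3): pendant –OC(=O)CH3: an acyloxy group → ester.
  CH(OCH3): pendant –OCH3: C–O–C with sp³ C, no adjacent C=O → ether.
  CH(COCH3): pendant –COCH3: carbonyl C bonded to two carbons → ketone.
  CO: –C(=O)– with carbon on both sides → ketone.
  CH(COCH3): pendant –COCH3: carbonyl C bonded to two carbons → ketone.
  CH(NHCOCH3): pendant –NHC(=O)CH3: N bonded to a carbonyl → amide (not amine).
  COOCH2CH3: –C(=O)OCH2CH3: carbonyl C bonded to C and to –OEt → ester.
Ester appears at: CH(COOCH3), CH(OCOCH3), COOCH2CH3 → 3.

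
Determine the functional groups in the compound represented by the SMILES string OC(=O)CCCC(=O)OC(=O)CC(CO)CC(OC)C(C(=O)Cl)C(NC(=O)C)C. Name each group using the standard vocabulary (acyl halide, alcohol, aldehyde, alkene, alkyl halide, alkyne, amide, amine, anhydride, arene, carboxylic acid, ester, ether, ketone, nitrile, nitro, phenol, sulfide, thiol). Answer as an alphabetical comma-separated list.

Taking each segment in turn:
  HOOC: –COOH: carbonyl C bonded to –OH and C → carboxylic acid (the –OH is not a separate alcohol).
  CH2CO-O-COCH2: two acyl groups sharing one oxygen, –C(=O)–O–C(=O)– → anhydride.
  CH(CH2OH): pendant –CH2OH on an sp³ backbone C → alcohol.
  CH(OCH3): pendant –OCH3: C–O–C with sp³ C, no adjacent C=O → ether.
  CH(COCl): pendant –C(=O)X: carbonyl C bonded to C and halogen → acyl halide.
  CH(NHCOCH3): pendant –NHC(=O)CH3: N bonded to a carbonyl → amide (not amine).

acyl halide, alcohol, amide, anhydride, carboxylic acid, ether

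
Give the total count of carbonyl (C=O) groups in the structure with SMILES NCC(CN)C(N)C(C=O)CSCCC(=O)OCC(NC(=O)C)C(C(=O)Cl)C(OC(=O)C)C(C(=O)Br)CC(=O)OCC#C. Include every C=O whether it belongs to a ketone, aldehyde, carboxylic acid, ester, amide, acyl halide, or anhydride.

7

CH(CHO): aldehyde, 1 C=O (running total 1).
CH2COOCH2: ester, 1 C=O (running total 2).
CH(NHCOCH3): amide, 1 C=O (running total 3).
CH(COCl): acyl halide, 1 C=O (running total 4).
CH(OCOCH3): ester, 1 C=O (running total 5).
CH(COBr): acyl halide, 1 C=O (running total 6).
CH2COOCH2: ester, 1 C=O (running total 7).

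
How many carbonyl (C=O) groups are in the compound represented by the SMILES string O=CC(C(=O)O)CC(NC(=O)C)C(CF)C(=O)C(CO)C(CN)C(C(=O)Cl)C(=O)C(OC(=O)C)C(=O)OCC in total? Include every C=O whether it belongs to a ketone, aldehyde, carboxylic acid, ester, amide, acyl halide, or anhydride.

8

OHC: aldehyde, 1 C=O (running total 1).
CH(COOH): carboxylic acid, 1 C=O (running total 2).
CH(NHCOCH3): amide, 1 C=O (running total 3).
CO: ketone, 1 C=O (running total 4).
CH(COCl): acyl halide, 1 C=O (running total 5).
CO: ketone, 1 C=O (running total 6).
CH(OCOCH3): ester, 1 C=O (running total 7).
COOCH2CH3: ester, 1 C=O (running total 8).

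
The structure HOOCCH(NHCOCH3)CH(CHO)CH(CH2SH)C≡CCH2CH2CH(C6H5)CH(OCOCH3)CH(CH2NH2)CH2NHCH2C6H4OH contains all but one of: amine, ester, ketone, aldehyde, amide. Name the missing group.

ketone

aldehyde: present (CH(CHO) — pendant –CHO: carbonyl C bonded to C and H → aldehyde).
amine: present (CH(CH2NH2) — pendant –CH2NH2: N on sp³ C, no adjacent C=O → amine).
ester: present (CH(OCOCH3) — pendant –OC(=O)CH3: an acyloxy group → ester).
amide: present (CH(NHCOCH3) — pendant –NHC(=O)CH3: N bonded to a carbonyl → amide (not amine)).
ketone: absent. In CH(OCOCH3), the C=O is bonded to an –O–C group, which defines an ester, not a ketone. In CH(NHCOCH3), the C=O is bonded to nitrogen, which defines an amide, not a ketone. In HOOC, the C=O bears an –OH, making it a carboxylic acid rather than a ketone. In CH(CHO), the carbonyl carbon carries an H, so it is an aldehyde, not a ketone.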